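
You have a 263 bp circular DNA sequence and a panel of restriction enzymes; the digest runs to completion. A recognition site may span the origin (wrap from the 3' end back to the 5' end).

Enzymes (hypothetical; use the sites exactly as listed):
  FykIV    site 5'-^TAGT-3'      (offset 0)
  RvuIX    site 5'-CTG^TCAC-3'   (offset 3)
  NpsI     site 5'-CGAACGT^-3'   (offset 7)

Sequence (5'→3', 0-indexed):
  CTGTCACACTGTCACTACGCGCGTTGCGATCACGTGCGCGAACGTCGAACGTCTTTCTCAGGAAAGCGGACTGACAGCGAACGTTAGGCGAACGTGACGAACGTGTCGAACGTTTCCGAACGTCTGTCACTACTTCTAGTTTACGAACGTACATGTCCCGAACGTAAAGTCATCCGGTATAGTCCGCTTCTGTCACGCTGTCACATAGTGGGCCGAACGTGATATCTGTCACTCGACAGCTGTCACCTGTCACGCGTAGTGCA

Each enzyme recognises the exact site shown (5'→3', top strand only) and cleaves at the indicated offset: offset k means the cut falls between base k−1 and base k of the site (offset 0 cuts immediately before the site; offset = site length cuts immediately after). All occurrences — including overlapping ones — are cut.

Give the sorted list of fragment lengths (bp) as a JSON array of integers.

[3,5,7,7,7,8,8,8,9,9,10,10,10,11,13,14,14,14,15,15,32,34]

Site scan:
  FykIV (TAGT, off=0): starts [136, 179, 205, 256] → cuts [136, 179, 205, 256]
  RvuIX (CTGTCAC, off=3): starts [0, 8, 123, 189, 197, 225, 239, 246] → cuts [3, 11, 126, 192, 200, 228, 242, 249]
  NpsI (CGAACGT, off=7): starts [38, 45, 77, 88, 97, 106, 116, 143, 158, 213] → cuts [45, 52, 84, 95, 104, 113, 123, 150, 165, 220]

All cut coordinates (distinct, sorted): [3, 11, 45, 52, 84, 95, 104, 113, 123, 126, 136, 150, 165, 179, 192, 200, 205, 220, 228, 242, 249, 256]

Fragments:
  3→11: 8 bp
  11→45: 34 bp
  45→52: 7 bp
  52→84: 32 bp
  84→95: 11 bp
  95→104: 9 bp
  104→113: 9 bp
  113→123: 10 bp
  123→126: 3 bp
  126→136: 10 bp
  136→150: 14 bp
  150→165: 15 bp
  165→179: 14 bp
  179→192: 13 bp
  192→200: 8 bp
  200→205: 5 bp
  205→220: 15 bp
  220→228: 8 bp
  228→242: 14 bp
  242→249: 7 bp
  249→256: 7 bp
  256→3 (wrap): 263-256+3 = 10 bp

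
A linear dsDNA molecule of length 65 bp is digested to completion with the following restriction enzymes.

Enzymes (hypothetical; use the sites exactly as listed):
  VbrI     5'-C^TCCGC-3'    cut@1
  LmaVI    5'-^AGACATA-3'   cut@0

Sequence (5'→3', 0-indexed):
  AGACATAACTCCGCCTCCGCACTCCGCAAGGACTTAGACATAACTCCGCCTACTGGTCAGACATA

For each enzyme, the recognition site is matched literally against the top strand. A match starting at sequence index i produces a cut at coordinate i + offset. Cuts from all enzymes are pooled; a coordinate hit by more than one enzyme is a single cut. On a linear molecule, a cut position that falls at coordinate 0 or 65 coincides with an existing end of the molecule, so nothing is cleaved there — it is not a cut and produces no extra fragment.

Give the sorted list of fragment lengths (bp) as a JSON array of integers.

Site scan:
  VbrI CTCCGC/1: at [8, 14, 21, 43] ⇒ [9, 15, 22, 44]
  LmaVI AGACATA/0: at [0, 35, 58] ⇒ [35, 58] (position 0 is a terminus of the linear molecule — no cut)

Pooled cuts: [9, 15, 22, 35, 44, 58]

Fragments:
  [0,9): 9 bp
  [9,15): 6 bp
  [15,22): 7 bp
  [22,35): 13 bp
  [35,44): 9 bp
  [44,58): 14 bp
  [58,65): 7 bp

[6,7,7,9,9,13,14]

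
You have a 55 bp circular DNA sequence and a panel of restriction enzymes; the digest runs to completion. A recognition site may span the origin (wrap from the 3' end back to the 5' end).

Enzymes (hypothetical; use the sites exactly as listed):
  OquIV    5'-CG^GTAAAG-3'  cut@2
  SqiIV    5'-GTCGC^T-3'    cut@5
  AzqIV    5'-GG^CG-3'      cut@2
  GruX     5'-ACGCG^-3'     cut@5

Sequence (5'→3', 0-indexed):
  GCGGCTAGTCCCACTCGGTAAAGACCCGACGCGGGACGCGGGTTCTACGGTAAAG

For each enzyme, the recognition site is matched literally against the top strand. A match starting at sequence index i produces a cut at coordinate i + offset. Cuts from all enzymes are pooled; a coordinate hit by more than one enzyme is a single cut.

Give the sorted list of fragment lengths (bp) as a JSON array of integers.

Scan for sites:
  OquIV (CGGTAAAG, off=2): starts [15, 47] → cuts [17, 49]
  SqiIV (GTCGCT, off=5): no sites
  AzqIV (GGCG, off=2): starts [54] → cuts [1]
  GruX (ACGCG, off=5): starts [28, 35] → cuts [33, 40]

All cut coordinates (distinct, sorted): [1, 17, 33, 40, 49]

Fragments:
  1→17: 16 bp
  17→33: 16 bp
  33→40: 7 bp
  40→49: 9 bp
  49→1 (wrap): 55-49+1 = 7 bp

[7,7,9,16,16]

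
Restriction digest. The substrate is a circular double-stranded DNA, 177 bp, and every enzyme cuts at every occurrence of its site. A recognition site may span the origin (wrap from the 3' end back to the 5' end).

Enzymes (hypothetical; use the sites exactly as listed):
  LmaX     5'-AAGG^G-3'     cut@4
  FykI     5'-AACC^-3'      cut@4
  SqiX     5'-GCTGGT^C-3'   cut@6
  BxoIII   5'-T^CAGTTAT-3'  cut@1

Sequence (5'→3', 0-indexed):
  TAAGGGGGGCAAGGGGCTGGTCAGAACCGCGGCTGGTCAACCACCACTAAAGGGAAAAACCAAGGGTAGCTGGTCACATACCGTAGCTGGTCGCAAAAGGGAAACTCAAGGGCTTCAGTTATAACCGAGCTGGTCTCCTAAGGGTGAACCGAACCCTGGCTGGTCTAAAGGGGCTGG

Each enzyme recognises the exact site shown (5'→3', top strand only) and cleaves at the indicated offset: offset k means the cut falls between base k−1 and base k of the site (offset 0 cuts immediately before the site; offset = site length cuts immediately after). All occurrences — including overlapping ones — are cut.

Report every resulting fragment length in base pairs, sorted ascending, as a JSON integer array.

Scan for sites:
  LmaX (AAGGG, off=4): starts [1, 10, 49, 61, 96, 107, 139, 167] → cuts [5, 14, 53, 65, 100, 111, 143, 171]
  FykI (AACC, off=4): starts [24, 38, 57, 122, 146, 151] → cuts [28, 42, 61, 126, 150, 155]
  SqiX (GCTGGTC, off=6): starts [15, 31, 68, 85, 128, 158] → cuts [21, 37, 74, 91, 134, 164]
  BxoIII (TCAGTTAT, off=1): starts [114] → cuts [115]

All cut coordinates (distinct, sorted): [5, 14, 21, 28, 37, 42, 53, 61, 65, 74, 91, 100, 111, 115, 126, 134, 143, 150, 155, 164, 171]

Fragments:
  5→14: 9 bp
  14→21: 7 bp
  21→28: 7 bp
  28→37: 9 bp
  37→42: 5 bp
  42→53: 11 bp
  53→61: 8 bp
  61→65: 4 bp
  65→74: 9 bp
  74→91: 17 bp
  91→100: 9 bp
  100→111: 11 bp
  111→115: 4 bp
  115→126: 11 bp
  126→134: 8 bp
  134→143: 9 bp
  143→150: 7 bp
  150→155: 5 bp
  155→164: 9 bp
  164→171: 7 bp
  171→5 (wrap): 177-171+5 = 11 bp

[4,4,5,5,7,7,7,7,8,8,9,9,9,9,9,9,11,11,11,11,17]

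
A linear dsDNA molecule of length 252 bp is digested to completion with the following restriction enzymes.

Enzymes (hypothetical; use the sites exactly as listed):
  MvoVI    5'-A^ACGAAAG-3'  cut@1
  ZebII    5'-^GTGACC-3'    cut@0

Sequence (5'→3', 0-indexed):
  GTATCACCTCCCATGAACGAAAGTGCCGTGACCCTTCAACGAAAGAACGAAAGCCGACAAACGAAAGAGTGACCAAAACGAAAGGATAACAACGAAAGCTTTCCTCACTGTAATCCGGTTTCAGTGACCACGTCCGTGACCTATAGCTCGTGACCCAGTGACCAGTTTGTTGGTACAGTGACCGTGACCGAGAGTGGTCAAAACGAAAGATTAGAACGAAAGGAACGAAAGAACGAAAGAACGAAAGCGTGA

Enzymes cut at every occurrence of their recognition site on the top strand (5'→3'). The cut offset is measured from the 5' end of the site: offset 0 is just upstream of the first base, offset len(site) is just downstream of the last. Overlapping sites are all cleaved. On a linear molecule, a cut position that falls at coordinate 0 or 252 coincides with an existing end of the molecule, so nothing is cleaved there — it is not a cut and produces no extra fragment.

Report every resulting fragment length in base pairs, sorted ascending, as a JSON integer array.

Per-enzyme occurrences:
  MvoVI (AACGAAAG, off=1): starts [15, 37, 45, 59, 76, 90, 201, 214, 223, 231, 239] → cuts [16, 38, 46, 60, 77, 91, 202, 215, 224, 232, 240]
  ZebII (GTGACC, off=0): starts [27, 68, 123, 135, 149, 157, 177, 183] → cuts [27, 68, 123, 135, 149, 157, 177, 183]

Pooled cuts: [16, 27, 38, 46, 60, 68, 77, 91, 123, 135, 149, 157, 177, 183, 202, 215, 224, 232, 240]

Fragments:
  [0,16): 16 bp
  [16,27): 11 bp
  [27,38): 11 bp
  [38,46): 8 bp
  [46,60): 14 bp
  [60,68): 8 bp
  [68,77): 9 bp
  [77,91): 14 bp
  [91,123): 32 bp
  [123,135): 12 bp
  [135,149): 14 bp
  [149,157): 8 bp
  [157,177): 20 bp
  [177,183): 6 bp
  [183,202): 19 bp
  [202,215): 13 bp
  [215,224): 9 bp
  [224,232): 8 bp
  [232,240): 8 bp
  [240,252): 12 bp

[6,8,8,8,8,8,9,9,11,11,12,12,13,14,14,14,16,19,20,32]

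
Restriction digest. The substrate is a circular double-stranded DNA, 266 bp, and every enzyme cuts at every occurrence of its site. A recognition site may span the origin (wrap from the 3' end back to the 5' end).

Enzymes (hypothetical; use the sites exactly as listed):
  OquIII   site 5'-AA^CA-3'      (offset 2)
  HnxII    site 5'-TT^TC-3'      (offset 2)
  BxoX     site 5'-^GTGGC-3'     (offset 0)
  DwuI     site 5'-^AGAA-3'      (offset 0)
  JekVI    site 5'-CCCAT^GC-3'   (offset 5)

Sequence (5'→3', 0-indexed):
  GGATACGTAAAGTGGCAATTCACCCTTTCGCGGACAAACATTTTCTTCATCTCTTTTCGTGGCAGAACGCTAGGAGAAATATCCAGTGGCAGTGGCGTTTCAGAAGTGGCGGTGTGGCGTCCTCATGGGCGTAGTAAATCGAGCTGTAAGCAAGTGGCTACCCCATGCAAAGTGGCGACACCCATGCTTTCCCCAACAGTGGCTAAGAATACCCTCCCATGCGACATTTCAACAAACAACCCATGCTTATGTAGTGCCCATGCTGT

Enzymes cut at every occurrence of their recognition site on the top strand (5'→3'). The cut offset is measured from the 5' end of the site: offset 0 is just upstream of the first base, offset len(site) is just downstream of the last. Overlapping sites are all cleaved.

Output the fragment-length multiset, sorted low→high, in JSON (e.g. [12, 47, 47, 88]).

Per-enzyme occurrences:
  OquIII AACA/2: at [36, 194, 230, 234] ⇒ [38, 196, 232, 236]
  HnxII TTTC/2: at [25, 41, 54, 97, 187, 226] ⇒ [27, 43, 56, 99, 189, 228]
  BxoX GTGGC/0: at [11, 58, 85, 91, 105, 113, 153, 171, 198] ⇒ [11, 58, 85, 91, 105, 113, 153, 171, 198]
  DwuI AGAA/0: at [63, 74, 101, 205] ⇒ [63, 74, 101, 205]
  JekVI CCCATGC/5: at [161, 180, 215, 239, 256] ⇒ [166, 185, 220, 244, 261]

Pooled cuts: [11, 27, 38, 43, 56, 58, 63, 74, 85, 91, 99, 101, 105, 113, 153, 166, 171, 185, 189, 196, 198, 205, 220, 228, 232, 236, 244, 261]

Fragments:
  11→27: 16 bp
  27→38: 11 bp
  38→43: 5 bp
  43→56: 13 bp
  56→58: 2 bp
  58→63: 5 bp
  63→74: 11 bp
  74→85: 11 bp
  85→91: 6 bp
  91→99: 8 bp
  99→101: 2 bp
  101→105: 4 bp
  105→113: 8 bp
  113→153: 40 bp
  153→166: 13 bp
  166→171: 5 bp
  171→185: 14 bp
  185→189: 4 bp
  189→196: 7 bp
  196→198: 2 bp
  198→205: 7 bp
  205→220: 15 bp
  220→228: 8 bp
  228→232: 4 bp
  232→236: 4 bp
  236→244: 8 bp
  244→261: 17 bp
  261→11 (wrap): 266-261+11 = 16 bp

[2,2,2,4,4,4,4,5,5,5,6,7,7,8,8,8,8,11,11,11,13,13,14,15,16,16,17,40]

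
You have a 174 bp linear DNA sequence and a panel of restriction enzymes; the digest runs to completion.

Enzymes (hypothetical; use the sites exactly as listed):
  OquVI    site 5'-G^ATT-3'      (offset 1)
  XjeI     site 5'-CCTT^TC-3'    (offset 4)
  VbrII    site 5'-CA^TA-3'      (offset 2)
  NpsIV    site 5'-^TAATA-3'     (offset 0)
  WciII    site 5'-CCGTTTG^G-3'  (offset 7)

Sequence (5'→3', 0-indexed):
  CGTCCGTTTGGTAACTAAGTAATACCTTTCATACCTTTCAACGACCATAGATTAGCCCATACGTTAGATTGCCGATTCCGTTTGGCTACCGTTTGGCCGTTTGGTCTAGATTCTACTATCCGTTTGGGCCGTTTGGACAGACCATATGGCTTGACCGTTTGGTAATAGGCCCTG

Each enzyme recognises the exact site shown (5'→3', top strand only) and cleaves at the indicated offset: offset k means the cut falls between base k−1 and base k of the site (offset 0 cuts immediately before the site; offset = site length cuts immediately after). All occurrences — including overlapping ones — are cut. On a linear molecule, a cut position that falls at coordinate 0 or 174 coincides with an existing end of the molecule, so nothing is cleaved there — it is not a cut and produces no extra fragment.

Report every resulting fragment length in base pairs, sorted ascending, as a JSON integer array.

[1,3,3,6,6,7,8,8,9,9,9,9,9,10,10,10,11,12,17,17]

Per-enzyme occurrences:
  OquVI GATT/1: at [49, 66, 73, 108] ⇒ [50, 67, 74, 109]
  XjeI CCTTTC/4: at [24, 33] ⇒ [28, 37]
  VbrII CATA/2: at [29, 45, 57, 142] ⇒ [31, 47, 59, 144]
  NpsIV TAATA/0: at [19, 162] ⇒ [19, 162]
  WciII CCGTTTGG/7: at [3, 77, 88, 96, 119, 128, 154] ⇒ [10, 84, 95, 103, 126, 135, 161]

Pooled cuts: [10, 19, 28, 31, 37, 47, 50, 59, 67, 74, 84, 95, 103, 109, 126, 135, 144, 161, 162]

Fragment lengths:
  [0,10): 10 bp
  [10,19): 9 bp
  [19,28): 9 bp
  [28,31): 3 bp
  [31,37): 6 bp
  [37,47): 10 bp
  [47,50): 3 bp
  [50,59): 9 bp
  [59,67): 8 bp
  [67,74): 7 bp
  [74,84): 10 bp
  [84,95): 11 bp
  [95,103): 8 bp
  [103,109): 6 bp
  [109,126): 17 bp
  [126,135): 9 bp
  [135,144): 9 bp
  [144,161): 17 bp
  [161,162): 1 bp
  [162,174): 12 bp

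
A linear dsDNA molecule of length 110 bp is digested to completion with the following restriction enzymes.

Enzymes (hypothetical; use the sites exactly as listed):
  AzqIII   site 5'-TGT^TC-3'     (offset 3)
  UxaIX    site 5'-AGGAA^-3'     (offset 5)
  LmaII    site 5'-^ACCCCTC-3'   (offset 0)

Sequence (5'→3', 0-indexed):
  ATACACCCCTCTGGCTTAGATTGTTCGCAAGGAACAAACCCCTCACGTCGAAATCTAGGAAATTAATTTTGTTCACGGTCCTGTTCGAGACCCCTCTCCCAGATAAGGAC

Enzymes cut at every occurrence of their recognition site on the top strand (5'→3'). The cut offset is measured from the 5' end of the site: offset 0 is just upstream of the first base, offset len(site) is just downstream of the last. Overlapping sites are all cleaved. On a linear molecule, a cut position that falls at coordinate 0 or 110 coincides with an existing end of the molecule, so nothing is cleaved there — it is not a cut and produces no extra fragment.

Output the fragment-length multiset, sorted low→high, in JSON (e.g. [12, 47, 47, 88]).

Site scan:
  AzqIII (TGTTC, off=3): starts [21, 69, 81] → cuts [24, 72, 84]
  UxaIX (AGGAA, off=5): starts [29, 56] → cuts [34, 61]
  LmaII (ACCCCTC, off=0): starts [4, 37, 89] → cuts [4, 37, 89]

Pooled cuts: [4, 24, 34, 37, 61, 72, 84, 89]

Fragments:
  [0,4): 4 bp
  [4,24): 20 bp
  [24,34): 10 bp
  [34,37): 3 bp
  [37,61): 24 bp
  [61,72): 11 bp
  [72,84): 12 bp
  [84,89): 5 bp
  [89,110): 21 bp

[3,4,5,10,11,12,20,21,24]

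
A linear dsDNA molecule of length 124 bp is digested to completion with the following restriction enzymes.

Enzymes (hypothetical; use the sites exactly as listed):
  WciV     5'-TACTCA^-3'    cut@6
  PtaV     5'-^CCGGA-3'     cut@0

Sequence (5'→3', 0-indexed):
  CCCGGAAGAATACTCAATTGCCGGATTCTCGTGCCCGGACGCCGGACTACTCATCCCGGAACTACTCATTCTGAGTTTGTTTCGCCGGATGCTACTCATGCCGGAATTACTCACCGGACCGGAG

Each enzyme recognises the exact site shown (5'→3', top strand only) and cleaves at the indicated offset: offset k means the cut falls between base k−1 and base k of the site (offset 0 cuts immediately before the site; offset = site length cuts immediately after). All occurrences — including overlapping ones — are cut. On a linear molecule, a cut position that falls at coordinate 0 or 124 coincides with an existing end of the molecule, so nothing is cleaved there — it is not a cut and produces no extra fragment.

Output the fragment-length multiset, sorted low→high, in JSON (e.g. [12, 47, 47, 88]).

[1,2,2,4,5,6,7,12,13,13,14,14,15,16]

Per-enzyme occurrences:
  WciV (TACTCA, off=6): starts [10, 47, 62, 92, 107] → cuts [16, 53, 68, 98, 113]
  PtaV (CCGGA, off=0): starts [1, 20, 34, 41, 55, 84, 100, 113, 118] → cuts [1, 20, 34, 41, 55, 84, 100, 113, 118]

All cut coordinates (distinct, sorted): [1, 16, 20, 34, 41, 53, 55, 68, 84, 98, 100, 113, 118]

Fragments:
  [0,1): 1 bp
  [1,16): 15 bp
  [16,20): 4 bp
  [20,34): 14 bp
  [34,41): 7 bp
  [41,53): 12 bp
  [53,55): 2 bp
  [55,68): 13 bp
  [68,84): 16 bp
  [84,98): 14 bp
  [98,100): 2 bp
  [100,113): 13 bp
  [113,118): 5 bp
  [118,124): 6 bp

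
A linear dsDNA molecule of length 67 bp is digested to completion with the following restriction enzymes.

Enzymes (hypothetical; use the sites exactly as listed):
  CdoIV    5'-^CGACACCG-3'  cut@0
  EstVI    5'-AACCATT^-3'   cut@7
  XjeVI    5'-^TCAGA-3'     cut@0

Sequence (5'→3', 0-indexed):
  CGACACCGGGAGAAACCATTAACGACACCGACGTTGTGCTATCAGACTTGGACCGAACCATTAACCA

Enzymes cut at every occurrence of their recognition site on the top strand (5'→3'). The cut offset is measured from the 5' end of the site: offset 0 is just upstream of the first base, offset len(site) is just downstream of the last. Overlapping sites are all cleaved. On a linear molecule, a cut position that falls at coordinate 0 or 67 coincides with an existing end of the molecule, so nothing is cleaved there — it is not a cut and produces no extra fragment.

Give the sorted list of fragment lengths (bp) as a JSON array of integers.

Scan for sites:
  CdoIV (CGACACCG, off=0): starts [0, 22] → cuts [22] (position 0 is a terminus of the linear molecule — no cut)
  EstVI (AACCATT, off=7): starts [13, 55] → cuts [20, 62]
  XjeVI (TCAGA, off=0): starts [41] → cuts [41]

Pooled cuts: [20, 22, 41, 62]

Fragments:
  [0,20): 20 bp
  [20,22): 2 bp
  [22,41): 19 bp
  [41,62): 21 bp
  [62,67): 5 bp

[2,5,19,20,21]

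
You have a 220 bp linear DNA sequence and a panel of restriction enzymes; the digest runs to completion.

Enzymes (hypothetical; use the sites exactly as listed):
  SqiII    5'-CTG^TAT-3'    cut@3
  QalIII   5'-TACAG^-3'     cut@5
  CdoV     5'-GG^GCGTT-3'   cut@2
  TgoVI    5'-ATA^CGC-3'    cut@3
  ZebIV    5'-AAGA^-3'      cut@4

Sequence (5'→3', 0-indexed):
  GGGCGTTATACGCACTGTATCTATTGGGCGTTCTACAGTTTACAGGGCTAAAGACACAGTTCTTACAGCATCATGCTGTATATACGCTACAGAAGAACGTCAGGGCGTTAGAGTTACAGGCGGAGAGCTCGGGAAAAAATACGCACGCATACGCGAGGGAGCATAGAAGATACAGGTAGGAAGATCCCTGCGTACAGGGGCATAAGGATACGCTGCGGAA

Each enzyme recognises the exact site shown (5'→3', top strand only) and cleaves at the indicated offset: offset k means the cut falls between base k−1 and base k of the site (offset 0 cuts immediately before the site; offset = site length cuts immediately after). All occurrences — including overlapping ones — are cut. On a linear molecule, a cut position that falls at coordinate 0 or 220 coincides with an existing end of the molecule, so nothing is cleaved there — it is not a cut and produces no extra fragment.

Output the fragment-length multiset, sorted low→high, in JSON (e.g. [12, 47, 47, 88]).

[2,4,5,6,7,7,8,8,8,9,9,10,10,10,10,11,13,13,14,15,19,22]

Per-enzyme occurrences:
  SqiII (CTGTAT, off=3): starts [14, 75] → cuts [17, 78]
  QalIII (TACAG, off=5): starts [33, 40, 63, 87, 114, 170, 192] → cuts [38, 45, 68, 92, 119, 175, 197]
  CdoV (GGGCGTT, off=2): starts [0, 25, 102] → cuts [2, 27, 104]
  TgoVI (ATACGC, off=3): starts [7, 81, 138, 148, 207] → cuts [10, 84, 141, 151, 210]
  ZebIV (AAGA, off=4): starts [50, 92, 166, 180] → cuts [54, 96, 170, 184]

All cut coordinates (distinct, sorted): [2, 10, 17, 27, 38, 45, 54, 68, 78, 84, 92, 96, 104, 119, 141, 151, 170, 175, 184, 197, 210]

Fragments:
  [0,2): 2 bp
  [2,10): 8 bp
  [10,17): 7 bp
  [17,27): 10 bp
  [27,38): 11 bp
  [38,45): 7 bp
  [45,54): 9 bp
  [54,68): 14 bp
  [68,78): 10 bp
  [78,84): 6 bp
  [84,92): 8 bp
  [92,96): 4 bp
  [96,104): 8 bp
  [104,119): 15 bp
  [119,141): 22 bp
  [141,151): 10 bp
  [151,170): 19 bp
  [170,175): 5 bp
  [175,184): 9 bp
  [184,197): 13 bp
  [197,210): 13 bp
  [210,220): 10 bp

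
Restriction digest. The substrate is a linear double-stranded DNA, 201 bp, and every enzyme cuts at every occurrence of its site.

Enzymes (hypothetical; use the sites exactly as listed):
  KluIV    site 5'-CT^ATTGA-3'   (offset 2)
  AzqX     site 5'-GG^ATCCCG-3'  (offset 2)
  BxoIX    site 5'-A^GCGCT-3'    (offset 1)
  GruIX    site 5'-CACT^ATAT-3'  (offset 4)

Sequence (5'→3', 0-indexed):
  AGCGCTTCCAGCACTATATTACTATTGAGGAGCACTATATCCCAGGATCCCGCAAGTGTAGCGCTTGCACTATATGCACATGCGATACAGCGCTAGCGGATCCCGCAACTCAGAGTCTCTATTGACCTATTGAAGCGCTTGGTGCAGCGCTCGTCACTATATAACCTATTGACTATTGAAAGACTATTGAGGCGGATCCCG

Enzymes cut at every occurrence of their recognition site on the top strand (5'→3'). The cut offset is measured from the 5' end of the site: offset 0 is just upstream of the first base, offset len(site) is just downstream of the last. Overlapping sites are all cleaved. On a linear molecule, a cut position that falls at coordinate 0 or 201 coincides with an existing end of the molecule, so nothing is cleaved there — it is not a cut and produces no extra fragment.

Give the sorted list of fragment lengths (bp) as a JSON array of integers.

Site scan:
  KluIV (CTATTGA, off=2): starts [21, 118, 126, 165, 172, 183] → cuts [23, 120, 128, 167, 174, 185]
  AzqX (GGATCCCG, off=2): starts [44, 97, 193] → cuts [46, 99, 195]
  BxoIX (AGCGCT, off=1): starts [0, 59, 88, 133, 145] → cuts [1, 60, 89, 134, 146]
  GruIX (CACTATAT, off=4): starts [11, 32, 67, 154] → cuts [15, 36, 71, 158]

Pooled cuts: [1, 15, 23, 36, 46, 60, 71, 89, 99, 120, 128, 134, 146, 158, 167, 174, 185, 195]

Fragments:
  [0,1): 1 bp
  [1,15): 14 bp
  [15,23): 8 bp
  [23,36): 13 bp
  [36,46): 10 bp
  [46,60): 14 bp
  [60,71): 11 bp
  [71,89): 18 bp
  [89,99): 10 bp
  [99,120): 21 bp
  [120,128): 8 bp
  [128,134): 6 bp
  [134,146): 12 bp
  [146,158): 12 bp
  [158,167): 9 bp
  [167,174): 7 bp
  [174,185): 11 bp
  [185,195): 10 bp
  [195,201): 6 bp

[1,6,6,7,8,8,9,10,10,10,11,11,12,12,13,14,14,18,21]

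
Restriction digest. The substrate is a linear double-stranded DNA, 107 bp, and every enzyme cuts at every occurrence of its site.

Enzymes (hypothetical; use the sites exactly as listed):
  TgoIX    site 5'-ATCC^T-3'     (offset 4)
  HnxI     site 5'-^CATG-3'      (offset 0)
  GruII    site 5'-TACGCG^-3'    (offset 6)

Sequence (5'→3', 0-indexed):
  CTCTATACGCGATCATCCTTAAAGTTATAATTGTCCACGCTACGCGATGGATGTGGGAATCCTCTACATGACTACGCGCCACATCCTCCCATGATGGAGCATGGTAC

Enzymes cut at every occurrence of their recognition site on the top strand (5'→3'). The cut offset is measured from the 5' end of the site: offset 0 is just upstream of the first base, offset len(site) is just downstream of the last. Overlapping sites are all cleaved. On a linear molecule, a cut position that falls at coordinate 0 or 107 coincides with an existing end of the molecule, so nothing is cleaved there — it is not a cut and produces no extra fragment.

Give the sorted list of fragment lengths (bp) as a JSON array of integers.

Per-enzyme occurrences:
  TgoIX (ATCCT, off=4): starts [14, 58, 82] → cuts [18, 62, 86]
  HnxI (CATG, off=0): starts [66, 89, 99] → cuts [66, 89, 99]
  GruII (TACGCG, off=6): starts [5, 40, 72] → cuts [11, 46, 78]

All cut coordinates (distinct, sorted): [11, 18, 46, 62, 66, 78, 86, 89, 99]

Fragments:
  [0,11): 11 bp
  [11,18): 7 bp
  [18,46): 28 bp
  [46,62): 16 bp
  [62,66): 4 bp
  [66,78): 12 bp
  [78,86): 8 bp
  [86,89): 3 bp
  [89,99): 10 bp
  [99,107): 8 bp

[3,4,7,8,8,10,11,12,16,28]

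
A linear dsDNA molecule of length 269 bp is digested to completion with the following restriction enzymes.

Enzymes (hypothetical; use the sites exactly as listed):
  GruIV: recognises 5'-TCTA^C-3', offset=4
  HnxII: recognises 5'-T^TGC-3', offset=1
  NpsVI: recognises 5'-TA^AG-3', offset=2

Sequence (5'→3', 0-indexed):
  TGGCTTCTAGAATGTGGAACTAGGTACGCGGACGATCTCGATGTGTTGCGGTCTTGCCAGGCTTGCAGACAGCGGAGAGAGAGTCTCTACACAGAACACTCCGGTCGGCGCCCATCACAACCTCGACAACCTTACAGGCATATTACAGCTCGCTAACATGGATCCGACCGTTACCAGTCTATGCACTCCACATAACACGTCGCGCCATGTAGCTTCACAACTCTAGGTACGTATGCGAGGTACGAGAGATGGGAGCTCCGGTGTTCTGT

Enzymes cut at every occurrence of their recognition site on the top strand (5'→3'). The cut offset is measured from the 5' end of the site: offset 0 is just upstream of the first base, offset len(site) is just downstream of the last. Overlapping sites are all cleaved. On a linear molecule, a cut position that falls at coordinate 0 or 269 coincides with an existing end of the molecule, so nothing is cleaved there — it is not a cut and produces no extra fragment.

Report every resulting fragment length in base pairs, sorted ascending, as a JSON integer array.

[8,9,26,46,180]

Site scan:
  GruIV (TCTAC, off=4): starts [85] → cuts [89]
  HnxII (TTGC, off=1): starts [45, 53, 62] → cuts [46, 54, 63]
  NpsVI (TAAG, off=2): no sites

All cut coordinates (distinct, sorted): [46, 54, 63, 89]

Fragments:
  [0,46): 46 bp
  [46,54): 8 bp
  [54,63): 9 bp
  [63,89): 26 bp
  [89,269): 180 bp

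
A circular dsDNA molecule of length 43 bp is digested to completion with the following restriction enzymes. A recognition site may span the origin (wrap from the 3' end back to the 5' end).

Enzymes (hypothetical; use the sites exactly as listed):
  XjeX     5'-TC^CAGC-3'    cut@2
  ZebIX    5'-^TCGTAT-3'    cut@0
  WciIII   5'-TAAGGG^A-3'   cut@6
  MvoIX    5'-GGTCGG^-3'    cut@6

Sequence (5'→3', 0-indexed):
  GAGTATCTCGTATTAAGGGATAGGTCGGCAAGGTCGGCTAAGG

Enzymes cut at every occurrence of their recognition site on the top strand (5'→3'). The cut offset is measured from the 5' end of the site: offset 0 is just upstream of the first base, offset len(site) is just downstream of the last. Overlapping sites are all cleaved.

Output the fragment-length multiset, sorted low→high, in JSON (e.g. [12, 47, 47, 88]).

[6,7,9,9,12]

Per-enzyme occurrences:
  XjeX (TCCAGC, off=2): no sites
  ZebIX TCGTAT/0: at [7] ⇒ [7]
  WciIII TAAGGGA/6: at [13, 38] ⇒ [1, 19]
  MvoIX GGTCGG/6: at [22, 31] ⇒ [28, 37]

All cut coordinates (distinct, sorted): [1, 7, 19, 28, 37]

Fragments:
  1→7: 6 bp
  7→19: 12 bp
  19→28: 9 bp
  28→37: 9 bp
  37→1 (wrap): 43-37+1 = 7 bp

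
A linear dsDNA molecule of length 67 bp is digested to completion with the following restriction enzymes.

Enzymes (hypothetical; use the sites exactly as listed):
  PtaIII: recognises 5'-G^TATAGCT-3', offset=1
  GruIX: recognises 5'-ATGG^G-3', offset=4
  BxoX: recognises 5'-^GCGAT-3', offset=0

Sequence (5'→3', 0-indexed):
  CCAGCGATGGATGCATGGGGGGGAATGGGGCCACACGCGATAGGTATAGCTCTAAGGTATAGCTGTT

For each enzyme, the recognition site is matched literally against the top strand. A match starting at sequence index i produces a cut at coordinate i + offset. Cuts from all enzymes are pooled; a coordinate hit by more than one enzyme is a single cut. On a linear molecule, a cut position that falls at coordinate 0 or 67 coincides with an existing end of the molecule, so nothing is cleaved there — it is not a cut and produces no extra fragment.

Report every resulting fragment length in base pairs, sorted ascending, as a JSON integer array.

[3,8,8,10,10,13,15]

Site scan:
  PtaIII GTATAGCT/1: at [43, 56] ⇒ [44, 57]
  GruIX ATGGG/4: at [14, 24] ⇒ [18, 28]
  BxoX GCGAT/0: at [3, 36] ⇒ [3, 36]

Pooled cuts: [3, 18, 28, 36, 44, 57]

Fragments:
  [0,3): 3 bp
  [3,18): 15 bp
  [18,28): 10 bp
  [28,36): 8 bp
  [36,44): 8 bp
  [44,57): 13 bp
  [57,67): 10 bp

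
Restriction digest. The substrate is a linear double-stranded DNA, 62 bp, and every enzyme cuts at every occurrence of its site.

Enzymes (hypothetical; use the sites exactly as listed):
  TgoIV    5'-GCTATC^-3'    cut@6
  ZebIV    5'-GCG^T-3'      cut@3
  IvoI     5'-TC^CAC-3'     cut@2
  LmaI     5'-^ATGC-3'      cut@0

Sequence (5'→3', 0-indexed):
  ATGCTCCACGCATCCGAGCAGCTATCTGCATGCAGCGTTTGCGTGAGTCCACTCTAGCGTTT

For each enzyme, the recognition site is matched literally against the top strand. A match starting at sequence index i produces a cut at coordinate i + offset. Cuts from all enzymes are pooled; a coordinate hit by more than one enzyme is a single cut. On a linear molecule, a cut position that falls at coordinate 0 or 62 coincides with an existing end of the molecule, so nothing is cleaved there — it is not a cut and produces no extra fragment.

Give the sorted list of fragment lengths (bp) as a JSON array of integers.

Scan for sites:
  TgoIV GCTATC/6: at [20] ⇒ [26]
  ZebIV GCGT/3: at [34, 40, 56] ⇒ [37, 43, 59]
  IvoI TCCAC/2: at [4, 47] ⇒ [6, 49]
  LmaI ATGC/0: at [0, 29] ⇒ [29] (position 0 is a terminus of the linear molecule — no cut)

All cut coordinates (distinct, sorted): [6, 26, 29, 37, 43, 49, 59]

Fragment lengths:
  [0,6): 6 bp
  [6,26): 20 bp
  [26,29): 3 bp
  [29,37): 8 bp
  [37,43): 6 bp
  [43,49): 6 bp
  [49,59): 10 bp
  [59,62): 3 bp

[3,3,6,6,6,8,10,20]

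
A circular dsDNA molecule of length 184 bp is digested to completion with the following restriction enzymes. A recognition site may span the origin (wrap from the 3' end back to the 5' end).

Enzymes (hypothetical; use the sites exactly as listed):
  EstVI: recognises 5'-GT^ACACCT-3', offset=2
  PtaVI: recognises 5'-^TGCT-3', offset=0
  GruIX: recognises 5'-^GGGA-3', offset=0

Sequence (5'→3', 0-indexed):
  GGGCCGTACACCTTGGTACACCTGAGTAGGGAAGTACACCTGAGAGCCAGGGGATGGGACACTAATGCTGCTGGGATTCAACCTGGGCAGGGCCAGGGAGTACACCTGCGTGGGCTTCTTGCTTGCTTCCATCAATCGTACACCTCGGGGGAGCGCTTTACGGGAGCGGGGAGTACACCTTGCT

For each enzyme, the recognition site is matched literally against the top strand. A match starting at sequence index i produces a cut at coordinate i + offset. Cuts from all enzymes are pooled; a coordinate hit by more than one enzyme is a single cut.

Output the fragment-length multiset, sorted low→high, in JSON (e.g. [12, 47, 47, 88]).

Per-enzyme occurrences:
  EstVI (GTACACCT, off=2): starts [5, 15, 33, 99, 137, 172] → cuts [7, 17, 35, 101, 139, 174]
  PtaVI (TGCT, off=0): starts [65, 68, 119, 123, 180] → cuts [65, 68, 119, 123, 180]
  GruIX (GGGA, off=0): starts [28, 50, 55, 72, 95, 148, 161, 168] → cuts [28, 50, 55, 72, 95, 148, 161, 168]

All cut coordinates (distinct, sorted): [7, 17, 28, 35, 50, 55, 65, 68, 72, 95, 101, 119, 123, 139, 148, 161, 168, 174, 180]

Fragments:
  7→17: 10 bp
  17→28: 11 bp
  28→35: 7 bp
  35→50: 15 bp
  50→55: 5 bp
  55→65: 10 bp
  65→68: 3 bp
  68→72: 4 bp
  72→95: 23 bp
  95→101: 6 bp
  101→119: 18 bp
  119→123: 4 bp
  123→139: 16 bp
  139→148: 9 bp
  148→161: 13 bp
  161→168: 7 bp
  168→174: 6 bp
  174→180: 6 bp
  180→7 (wrap): 184-180+7 = 11 bp

[3,4,4,5,6,6,6,7,7,9,10,10,11,11,13,15,16,18,23]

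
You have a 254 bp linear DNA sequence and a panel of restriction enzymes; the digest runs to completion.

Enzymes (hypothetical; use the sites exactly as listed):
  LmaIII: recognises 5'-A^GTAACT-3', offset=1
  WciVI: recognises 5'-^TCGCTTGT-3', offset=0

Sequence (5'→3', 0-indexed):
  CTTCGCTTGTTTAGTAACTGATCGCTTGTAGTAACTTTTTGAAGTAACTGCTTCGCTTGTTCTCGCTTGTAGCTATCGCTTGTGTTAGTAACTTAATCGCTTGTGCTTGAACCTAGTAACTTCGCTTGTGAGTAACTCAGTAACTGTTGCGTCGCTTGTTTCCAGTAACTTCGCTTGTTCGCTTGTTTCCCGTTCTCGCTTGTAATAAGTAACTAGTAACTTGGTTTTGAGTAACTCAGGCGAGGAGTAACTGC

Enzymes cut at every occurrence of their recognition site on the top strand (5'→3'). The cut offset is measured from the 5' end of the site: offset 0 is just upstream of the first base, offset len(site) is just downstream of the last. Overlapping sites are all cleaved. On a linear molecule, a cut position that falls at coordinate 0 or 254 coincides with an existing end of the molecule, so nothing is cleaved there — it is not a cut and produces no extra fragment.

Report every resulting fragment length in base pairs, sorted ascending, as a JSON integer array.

[2,6,6,7,8,8,8,8,9,9,9,10,10,11,12,12,13,13,13,13,15,16,17,19]

Per-enzyme occurrences:
  LmaIII (AGTAACT, off=1): starts [12, 29, 42, 86, 114, 130, 138, 163, 207, 214, 229, 245] → cuts [13, 30, 43, 87, 115, 131, 139, 164, 208, 215, 230, 246]
  WciVI (TCGCTTGT, off=0): starts [2, 21, 52, 62, 75, 96, 121, 151, 170, 178, 195] → cuts [2, 21, 52, 62, 75, 96, 121, 151, 170, 178, 195]

Pooled cuts: [2, 13, 21, 30, 43, 52, 62, 75, 87, 96, 115, 121, 131, 139, 151, 164, 170, 178, 195, 208, 215, 230, 246]

Fragments:
  [0,2): 2 bp
  [2,13): 11 bp
  [13,21): 8 bp
  [21,30): 9 bp
  [30,43): 13 bp
  [43,52): 9 bp
  [52,62): 10 bp
  [62,75): 13 bp
  [75,87): 12 bp
  [87,96): 9 bp
  [96,115): 19 bp
  [115,121): 6 bp
  [121,131): 10 bp
  [131,139): 8 bp
  [139,151): 12 bp
  [151,164): 13 bp
  [164,170): 6 bp
  [170,178): 8 bp
  [178,195): 17 bp
  [195,208): 13 bp
  [208,215): 7 bp
  [215,230): 15 bp
  [230,246): 16 bp
  [246,254): 8 bp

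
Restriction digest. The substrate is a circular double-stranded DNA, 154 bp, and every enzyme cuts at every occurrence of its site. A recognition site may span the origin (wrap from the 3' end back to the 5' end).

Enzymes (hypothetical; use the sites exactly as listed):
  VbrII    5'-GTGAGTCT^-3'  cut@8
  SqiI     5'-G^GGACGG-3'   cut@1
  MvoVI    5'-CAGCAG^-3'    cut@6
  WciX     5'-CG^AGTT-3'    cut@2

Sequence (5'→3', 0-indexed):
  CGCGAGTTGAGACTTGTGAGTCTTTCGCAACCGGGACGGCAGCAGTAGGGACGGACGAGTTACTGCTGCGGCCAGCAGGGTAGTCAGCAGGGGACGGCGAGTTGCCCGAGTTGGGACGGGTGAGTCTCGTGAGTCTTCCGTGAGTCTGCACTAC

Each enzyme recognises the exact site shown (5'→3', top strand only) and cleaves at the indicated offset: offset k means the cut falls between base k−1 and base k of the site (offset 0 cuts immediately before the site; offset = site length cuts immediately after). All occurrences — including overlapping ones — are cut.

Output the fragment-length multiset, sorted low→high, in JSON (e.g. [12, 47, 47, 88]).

[1,3,5,8,9,9,9,10,11,11,12,12,14,19,21]

Scan for sites:
  VbrII GTGAGTCT/8: at [15, 119, 128, 139] ⇒ [23, 127, 136, 147]
  SqiI GGGACGG/1: at [32, 47, 90, 112] ⇒ [33, 48, 91, 113]
  MvoVI CAGCAG/6: at [39, 72, 84] ⇒ [45, 78, 90]
  WciX CGAGTT/2: at [2, 55, 97, 106] ⇒ [4, 57, 99, 108]

All cut coordinates (distinct, sorted): [4, 23, 33, 45, 48, 57, 78, 90, 91, 99, 108, 113, 127, 136, 147]

Fragments:
  4→23: 19 bp
  23→33: 10 bp
  33→45: 12 bp
  45→48: 3 bp
  48→57: 9 bp
  57→78: 21 bp
  78→90: 12 bp
  90→91: 1 bp
  91→99: 8 bp
  99→108: 9 bp
  108→113: 5 bp
  113→127: 14 bp
  127→136: 9 bp
  136→147: 11 bp
  147→4 (wrap): 154-147+4 = 11 bp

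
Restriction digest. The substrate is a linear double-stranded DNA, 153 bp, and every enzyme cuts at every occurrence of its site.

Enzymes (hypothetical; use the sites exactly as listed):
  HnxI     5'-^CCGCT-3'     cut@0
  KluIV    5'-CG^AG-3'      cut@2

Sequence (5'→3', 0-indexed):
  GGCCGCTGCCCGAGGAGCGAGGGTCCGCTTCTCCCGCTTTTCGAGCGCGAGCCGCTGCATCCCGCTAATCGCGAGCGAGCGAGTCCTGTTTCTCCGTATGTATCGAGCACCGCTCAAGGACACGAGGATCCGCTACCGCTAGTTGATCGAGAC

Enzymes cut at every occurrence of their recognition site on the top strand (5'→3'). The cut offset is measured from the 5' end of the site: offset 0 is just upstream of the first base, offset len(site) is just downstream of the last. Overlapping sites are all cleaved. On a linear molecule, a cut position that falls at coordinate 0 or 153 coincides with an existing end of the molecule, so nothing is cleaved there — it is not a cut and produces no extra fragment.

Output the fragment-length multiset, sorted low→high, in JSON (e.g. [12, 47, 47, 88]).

[2,2,4,4,4,4,5,5,6,6,7,9,10,10,10,12,14,15,24]

Per-enzyme occurrences:
  HnxI (CCGCT, off=0): starts [2, 24, 33, 51, 61, 109, 129, 135] → cuts [2, 24, 33, 51, 61, 109, 129, 135]
  KluIV (CGAG, off=2): starts [10, 17, 41, 47, 71, 75, 79, 103, 122, 147] → cuts [12, 19, 43, 49, 73, 77, 81, 105, 124, 149]

All cut coordinates (distinct, sorted): [2, 12, 19, 24, 33, 43, 49, 51, 61, 73, 77, 81, 105, 109, 124, 129, 135, 149]

Fragments:
  [0,2): 2 bp
  [2,12): 10 bp
  [12,19): 7 bp
  [19,24): 5 bp
  [24,33): 9 bp
  [33,43): 10 bp
  [43,49): 6 bp
  [49,51): 2 bp
  [51,61): 10 bp
  [61,73): 12 bp
  [73,77): 4 bp
  [77,81): 4 bp
  [81,105): 24 bp
  [105,109): 4 bp
  [109,124): 15 bp
  [124,129): 5 bp
  [129,135): 6 bp
  [135,149): 14 bp
  [149,153): 4 bp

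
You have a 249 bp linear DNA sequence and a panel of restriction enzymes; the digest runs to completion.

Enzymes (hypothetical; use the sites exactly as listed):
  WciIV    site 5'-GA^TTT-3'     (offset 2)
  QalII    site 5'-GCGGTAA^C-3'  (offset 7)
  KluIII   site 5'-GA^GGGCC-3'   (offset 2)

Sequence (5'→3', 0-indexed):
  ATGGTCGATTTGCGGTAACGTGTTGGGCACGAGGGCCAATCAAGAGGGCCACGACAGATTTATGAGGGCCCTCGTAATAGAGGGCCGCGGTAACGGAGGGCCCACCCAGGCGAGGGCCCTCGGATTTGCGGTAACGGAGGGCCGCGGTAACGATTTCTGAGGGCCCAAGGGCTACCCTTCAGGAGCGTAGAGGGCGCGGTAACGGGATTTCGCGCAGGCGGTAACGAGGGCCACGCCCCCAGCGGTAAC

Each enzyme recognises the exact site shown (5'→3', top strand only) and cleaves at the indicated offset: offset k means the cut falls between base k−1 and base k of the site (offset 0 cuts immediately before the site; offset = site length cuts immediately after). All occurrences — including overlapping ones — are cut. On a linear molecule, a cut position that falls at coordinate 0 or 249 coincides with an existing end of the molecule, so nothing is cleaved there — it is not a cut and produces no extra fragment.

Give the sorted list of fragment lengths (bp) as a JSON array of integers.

[1,3,3,4,4,5,7,7,8,10,10,11,12,12,13,13,14,16,16,17,21,42]

Site scan:
  WciIV (GATTT, off=2): starts [6, 56, 122, 151, 205] → cuts [8, 58, 124, 153, 207]
  QalII (GCGGTAAC, off=7): starts [11, 86, 127, 143, 195, 217, 241] → cuts [18, 93, 134, 150, 202, 224, 248]
  KluIII (GAGGGCC, off=2): starts [30, 43, 63, 79, 95, 111, 136, 158, 225] → cuts [32, 45, 65, 81, 97, 113, 138, 160, 227]

Pooled cuts: [8, 18, 32, 45, 58, 65, 81, 93, 97, 113, 124, 134, 138, 150, 153, 160, 202, 207, 224, 227, 248]

Fragments:
  [0,8): 8 bp
  [8,18): 10 bp
  [18,32): 14 bp
  [32,45): 13 bp
  [45,58): 13 bp
  [58,65): 7 bp
  [65,81): 16 bp
  [81,93): 12 bp
  [93,97): 4 bp
  [97,113): 16 bp
  [113,124): 11 bp
  [124,134): 10 bp
  [134,138): 4 bp
  [138,150): 12 bp
  [150,153): 3 bp
  [153,160): 7 bp
  [160,202): 42 bp
  [202,207): 5 bp
  [207,224): 17 bp
  [224,227): 3 bp
  [227,248): 21 bp
  [248,249): 1 bp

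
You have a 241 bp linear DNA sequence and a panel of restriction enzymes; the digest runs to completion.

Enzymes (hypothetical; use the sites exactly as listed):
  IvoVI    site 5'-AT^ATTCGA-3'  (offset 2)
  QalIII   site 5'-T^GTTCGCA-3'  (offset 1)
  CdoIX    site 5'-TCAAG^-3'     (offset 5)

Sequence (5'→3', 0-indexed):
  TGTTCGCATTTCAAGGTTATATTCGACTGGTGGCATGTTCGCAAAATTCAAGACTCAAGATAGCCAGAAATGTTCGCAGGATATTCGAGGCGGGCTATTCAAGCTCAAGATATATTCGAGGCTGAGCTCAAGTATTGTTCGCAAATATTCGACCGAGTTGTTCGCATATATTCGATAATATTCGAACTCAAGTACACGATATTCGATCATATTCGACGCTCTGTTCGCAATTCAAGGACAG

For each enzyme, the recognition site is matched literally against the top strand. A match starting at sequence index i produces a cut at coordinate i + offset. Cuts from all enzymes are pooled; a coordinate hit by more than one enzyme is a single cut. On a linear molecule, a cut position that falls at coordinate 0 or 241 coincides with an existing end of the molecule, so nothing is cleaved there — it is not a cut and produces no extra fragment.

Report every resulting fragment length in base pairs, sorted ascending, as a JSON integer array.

[1,4,4,5,5,6,7,8,10,10,10,10,11,12,12,13,13,14,14,16,16,19,21]

Scan for sites:
  IvoVI (ATATTCGA, off=2): starts [18, 80, 111, 144, 167, 177, 198, 208] → cuts [20, 82, 113, 146, 169, 179, 200, 210]
  QalIII (TGTTCGCA, off=1): starts [0, 35, 70, 135, 158, 221] → cuts [1, 36, 71, 136, 159, 222]
  CdoIX (TCAAG, off=5): starts [10, 47, 54, 98, 104, 127, 187, 231] → cuts [15, 52, 59, 103, 109, 132, 192, 236]

Pooled cuts: [1, 15, 20, 36, 52, 59, 71, 82, 103, 109, 113, 132, 136, 146, 159, 169, 179, 192, 200, 210, 222, 236]

Fragments:
  [0,1): 1 bp
  [1,15): 14 bp
  [15,20): 5 bp
  [20,36): 16 bp
  [36,52): 16 bp
  [52,59): 7 bp
  [59,71): 12 bp
  [71,82): 11 bp
  [82,103): 21 bp
  [103,109): 6 bp
  [109,113): 4 bp
  [113,132): 19 bp
  [132,136): 4 bp
  [136,146): 10 bp
  [146,159): 13 bp
  [159,169): 10 bp
  [169,179): 10 bp
  [179,192): 13 bp
  [192,200): 8 bp
  [200,210): 10 bp
  [210,222): 12 bp
  [222,236): 14 bp
  [236,241): 5 bp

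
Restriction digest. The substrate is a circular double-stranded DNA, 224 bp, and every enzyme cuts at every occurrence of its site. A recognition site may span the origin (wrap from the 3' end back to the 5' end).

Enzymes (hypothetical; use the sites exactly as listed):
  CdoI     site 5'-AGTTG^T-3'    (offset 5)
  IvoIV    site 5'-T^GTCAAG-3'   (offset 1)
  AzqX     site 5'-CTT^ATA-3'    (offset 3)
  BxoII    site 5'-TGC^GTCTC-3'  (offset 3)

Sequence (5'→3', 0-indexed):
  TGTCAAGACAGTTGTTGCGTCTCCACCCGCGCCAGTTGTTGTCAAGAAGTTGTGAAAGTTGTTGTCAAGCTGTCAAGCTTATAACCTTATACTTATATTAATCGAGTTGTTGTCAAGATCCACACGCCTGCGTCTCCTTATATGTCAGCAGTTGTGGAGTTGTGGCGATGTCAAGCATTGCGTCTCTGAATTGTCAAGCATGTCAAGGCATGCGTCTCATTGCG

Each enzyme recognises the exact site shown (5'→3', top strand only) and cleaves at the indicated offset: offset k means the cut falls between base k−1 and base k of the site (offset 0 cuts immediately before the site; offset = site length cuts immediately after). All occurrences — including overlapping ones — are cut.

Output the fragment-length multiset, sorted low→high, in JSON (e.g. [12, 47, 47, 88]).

[2,2,2,4,6,7,8,8,8,8,9,9,9,11,12,12,12,12,13,15,15,20,20]

Scan for sites:
  CdoI AGTTGT/5: at [9, 33, 47, 56, 104, 149, 157] ⇒ [14, 38, 52, 61, 109, 154, 162]
  IvoIV TGTCAAG/1: at [0, 39, 62, 70, 110, 168, 191, 200] ⇒ [1, 40, 63, 71, 111, 169, 192, 201]
  AzqX CTTATA/3: at [77, 85, 91, 136] ⇒ [80, 88, 94, 139]
  BxoII TGCGTCTC/3: at [15, 128, 178, 210] ⇒ [18, 131, 181, 213]

Pooled cuts: [1, 14, 18, 38, 40, 52, 61, 63, 71, 80, 88, 94, 109, 111, 131, 139, 154, 162, 169, 181, 192, 201, 213]

Fragments:
  1→14: 13 bp
  14→18: 4 bp
  18→38: 20 bp
  38→40: 2 bp
  40→52: 12 bp
  52→61: 9 bp
  61→63: 2 bp
  63→71: 8 bp
  71→80: 9 bp
  80→88: 8 bp
  88→94: 6 bp
  94→109: 15 bp
  109→111: 2 bp
  111→131: 20 bp
  131→139: 8 bp
  139→154: 15 bp
  154→162: 8 bp
  162→169: 7 bp
  169→181: 12 bp
  181→192: 11 bp
  192→201: 9 bp
  201→213: 12 bp
  213→1 (wrap): 224-213+1 = 12 bp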